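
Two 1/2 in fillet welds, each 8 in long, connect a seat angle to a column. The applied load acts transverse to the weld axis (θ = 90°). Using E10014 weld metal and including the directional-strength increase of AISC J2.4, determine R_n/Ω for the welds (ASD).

R_n/Ω ≈ 255 kip

E100XX → F_EXX = 100 ksi.
t_e = 0.707 × 0.5 = 0.3535 in; A_we = 0.3535 × 16 = 5.656 in².
Directional factor: 1.0 + 0.5 sin^1.5(90°) = 1.5.
F_nw = 0.6 × 100 × 1.5 = 90 ksi.
R_n/Ω = (90 × 5.656) / 2.0 = 254.5 kip.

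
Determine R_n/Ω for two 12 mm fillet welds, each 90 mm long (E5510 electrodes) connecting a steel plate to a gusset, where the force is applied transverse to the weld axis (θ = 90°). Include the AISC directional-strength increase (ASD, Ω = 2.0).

E55XX → F_EXX = 550 MPa.
t_e = 0.707 × 12 = 8.484 mm; A_we = 8.484 × 180 = 1527 mm².
Directional factor: 1.0 + 0.5 sin^1.5(90°) = 1.5.
F_nw = 0.6 × 550 × 1.5 = 495 MPa.
R_n/Ω = (495 × 1527) / 2.0 × 10⁻³ = 378 kN.

R_n/Ω ≈ 378 kN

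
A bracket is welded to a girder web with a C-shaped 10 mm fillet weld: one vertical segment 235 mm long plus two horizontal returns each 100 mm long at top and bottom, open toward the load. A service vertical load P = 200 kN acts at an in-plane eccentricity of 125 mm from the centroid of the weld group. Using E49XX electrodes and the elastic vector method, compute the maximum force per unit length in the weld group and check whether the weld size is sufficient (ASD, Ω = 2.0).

f_max ≈ 1140 N/mm; NOT adequate

E49XX → F_EXX = 490 MPa.
Total weld length L_w = 435 mm. Treat welds as unit-width lines.
Centroid: x̄ = 2×100×50 / 435 = 22.99 mm from the vertical weld.
Polar moment about centroid: J = I_x + I_y = [235³/12 + 2×100×117.5²] + [235×22.99² + 2(100³/12 + 100×27.01²)] = 4280000 mm³.
Direct shear f_v = P/L_w = 200×10³ / 435 = 459.8 N/mm (vertical).
Torsion M = P·e = 200×10³ × 125 = 25000000 N·mm.
Critical point at (x, y) = (77.01, 117.5) from centroid. f_tx = M·y/J = 686.4 N/mm; f_ty = M·x/J = 449.9 N/mm.
Resultant f_max = √[f_tx² + (f_v + f_ty)²] = √[686.4² + (459.8 + 449.9)²] = 1140 N/mm.
Capacity per unit length: r_n/Ω = (1/2.0) × 0.6 × 490 × (0.707 × 10) = 1039 N/mm.
1140 > 1039 → NOT adequate.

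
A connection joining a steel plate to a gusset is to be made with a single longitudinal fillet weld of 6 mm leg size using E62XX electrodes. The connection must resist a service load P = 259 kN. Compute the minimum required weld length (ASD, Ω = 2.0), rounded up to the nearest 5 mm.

L = 330 mm

E62XX → F_EXX = 620 MPa.
Throat t_e = 0.707 × 6 = 4.242 mm.
r_n/Ω = (0.6 × 620 × 4.242) / 2.0 = 789 N/mm = 0.789 kN/mm.
L_req = P / (r_n/Ω) = 259 / 0.789 = 328.3 mm total.
Round up → use L = 330 mm.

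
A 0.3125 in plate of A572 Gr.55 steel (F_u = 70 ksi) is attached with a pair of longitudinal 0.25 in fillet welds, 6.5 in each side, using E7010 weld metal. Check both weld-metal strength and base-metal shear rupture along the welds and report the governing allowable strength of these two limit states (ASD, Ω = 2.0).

R_n/Ω ≈ 48.3 kips (weld metal governs)

E70XX → F_EXX = 70 ksi.
t_e = 0.707 × 0.25 = 0.1767 in; L = 13 in.
Weld metal: R_n/Ω = (1/2.0) × 0.6 × 70 × 0.1767 × 13 = 48.25 kips.
Base metal (shear rupture): R_n/Ω = (1/2.0) × 0.6 × 70 × 0.3125 × 13 = 85.31 kips.
Governing: weld metal.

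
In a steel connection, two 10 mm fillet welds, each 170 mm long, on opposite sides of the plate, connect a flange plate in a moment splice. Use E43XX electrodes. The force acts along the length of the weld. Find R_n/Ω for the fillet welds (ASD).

R_n/Ω ≈ 310 kN

E43XX → F_EXX = 430 MPa.
Effective throat t_e = 0.707 × 10 = 7.07 mm.
Total length L = 340 mm; A_we = 7.07 × 340 = 2404 mm².
F_nw = 0.6 F_EXX = 0.6 × 430 = 258 MPa.
R_n = 258 × 2404 × 10⁻³ = 620.2 kN; R_n/Ω = 620.2/2.0 = 310.1 kN.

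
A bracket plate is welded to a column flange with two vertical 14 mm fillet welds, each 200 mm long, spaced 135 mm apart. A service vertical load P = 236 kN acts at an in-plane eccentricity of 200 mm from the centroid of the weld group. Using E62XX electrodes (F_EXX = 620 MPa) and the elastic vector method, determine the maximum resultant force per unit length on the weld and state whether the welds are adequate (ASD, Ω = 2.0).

Total weld length L_w = 400 mm. Treat welds as unit-width lines.
Polar moment about centroid: J = 2[d³/12 + d(b/2)²] = 2[200³/12 + 200×67.5²] = 3156000 mm³.
Direct shear f_v = P/L_w = 236×10³ / 400 = 590 N/mm (vertical).
Torsion M = P·e = 236×10³ × 200 = 47200000 N·mm.
Critical point at (x, y) = (67.5, 100) from centroid. f_tx = M·y/J = 1496 N/mm; f_ty = M·x/J = 1010 N/mm.
Resultant f_max = √[f_tx² + (f_v + f_ty)²] = √[1496² + (590 + 1010)²] = 2190 N/mm.
Capacity per unit length: r_n/Ω = (1/2.0) × 0.6 × 620 × (0.707 × 14) = 1841 N/mm.
2190 > 1841 → NOT adequate.

f_max ≈ 2190 N/mm; NOT adequate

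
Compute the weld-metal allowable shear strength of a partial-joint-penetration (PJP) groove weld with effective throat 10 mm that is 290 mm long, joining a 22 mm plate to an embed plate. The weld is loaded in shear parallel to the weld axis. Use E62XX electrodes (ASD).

E62XX → F_EXX = 620 MPa.
Effective throat (given) t_e = 10 mm.
A_we = 10 × 290 = 2900 mm².
F_nw = 0.6 F_EXX = 372 MPa.
R_n/Ω = (372 × 2900) / 2.0 × 10⁻³ = 539.4 kN.

R_n/Ω ≈ 539 kN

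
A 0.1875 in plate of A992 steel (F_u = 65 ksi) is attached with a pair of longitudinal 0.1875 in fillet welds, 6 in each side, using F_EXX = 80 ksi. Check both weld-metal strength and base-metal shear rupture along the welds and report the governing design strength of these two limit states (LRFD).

φR_n ≈ 57.3 kip (weld metal governs)

t_e = 0.707 × 0.1875 = 0.1326 in; L = 12 in.
Weld metal: φR_n = 0.75 × 0.6 × 80 × 0.1326 × 12 = 57.27 kip.
Base metal (shear rupture): φR_n = 0.75 × 0.6 × 65 × 0.1875 × 12 = 65.81 kip.
Governing: weld metal.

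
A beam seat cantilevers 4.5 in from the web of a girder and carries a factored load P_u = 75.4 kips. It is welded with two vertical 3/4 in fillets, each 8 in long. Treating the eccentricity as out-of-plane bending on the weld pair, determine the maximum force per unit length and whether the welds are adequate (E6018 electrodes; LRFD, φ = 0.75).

E60XX → F_EXX = 60 ksi.
L_w = 2 × 8 = 16 in; section modulus (unit throat) S = 2 × L²/6 = 21.33 in².
Direct shear f_v = P/L_w = 75.4/16 = 4.713 kip/in.
Moment M = P × e = 75.4 × 4.5 = 339.3 kip·in; bending f_b = M/S = 15.9 kip/in.
f_max = √(f_v² + f_b²) = √(4.713² + 15.9²) = 16.59 kip/in.
φr_n = 0.75 × 0.6 × 60 × (0.707 × 0.75) = 14.32 kip/in → NOT adequate.

f_max ≈ 16.6 kip/in; NOT adequate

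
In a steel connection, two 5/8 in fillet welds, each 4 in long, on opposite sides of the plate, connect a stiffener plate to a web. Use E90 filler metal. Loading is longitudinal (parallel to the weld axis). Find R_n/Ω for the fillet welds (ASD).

R_n/Ω ≈ 95.4 kip

E90XX → F_EXX = 90 ksi.
Effective throat t_e = 0.707 × 0.625 = 0.4419 in.
Total length L = 8 in; A_we = 0.4419 × 8 = 3.535 in².
F_nw = 0.6 F_EXX = 0.6 × 90 = 54 ksi.
R_n = 54 × 3.535 = 190.9 kip; R_n/Ω = 190.9/2.0 = 95.44 kip.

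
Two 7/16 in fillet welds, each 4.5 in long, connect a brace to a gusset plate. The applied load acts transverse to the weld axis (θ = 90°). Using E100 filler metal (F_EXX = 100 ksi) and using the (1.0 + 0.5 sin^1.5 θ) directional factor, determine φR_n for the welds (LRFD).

t_e = 0.707 × 0.4375 = 0.3093 in; A_we = 0.3093 × 9 = 2.784 in².
Directional factor: 1.0 + 0.5 sin^1.5(90°) = 1.5.
F_nw = 0.6 × 100 × 1.5 = 90 ksi.
φR_n = 0.75 × 90 × 2.784 = 187.9 kip.

φR_n ≈ 188 kip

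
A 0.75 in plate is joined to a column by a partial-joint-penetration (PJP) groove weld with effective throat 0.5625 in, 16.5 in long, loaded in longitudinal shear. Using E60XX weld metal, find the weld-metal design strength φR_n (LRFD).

φR_n ≈ 251 kips

E60XX → F_EXX = 60 ksi.
Effective throat (given) t_e = 0.5625 in.
A_we = 0.5625 × 16.5 = 9.281 in².
F_nw = 0.6 F_EXX = 36 ksi.
φR_n = 0.75 × 36 × 9.281 = 250.6 kips.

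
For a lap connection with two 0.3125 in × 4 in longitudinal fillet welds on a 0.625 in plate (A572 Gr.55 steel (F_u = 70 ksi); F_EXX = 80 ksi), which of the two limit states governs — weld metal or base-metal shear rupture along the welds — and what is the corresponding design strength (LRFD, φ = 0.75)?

t_e = 0.707 × 0.3125 = 0.2209 in; L = 8 in.
Weld metal: φR_n = 0.75 × 0.6 × 80 × 0.2209 × 8 = 63.63 kips.
Base metal (shear rupture): φR_n = 0.75 × 0.6 × 70 × 0.625 × 8 = 157.5 kips.
Governing: weld metal.

φR_n ≈ 63.6 kips (weld metal governs)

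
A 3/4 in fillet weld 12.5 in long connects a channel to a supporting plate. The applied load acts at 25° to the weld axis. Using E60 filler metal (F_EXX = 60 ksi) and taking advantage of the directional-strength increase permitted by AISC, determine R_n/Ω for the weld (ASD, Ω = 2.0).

t_e = 0.707 × 0.75 = 0.5302 in; A_we = 0.5302 × 12.5 = 6.628 in².
Directional factor: 1.0 + 0.5 sin^1.5(25°) = 1.137.
F_nw = 0.6 × 60 × 1.137 = 40.95 ksi.
R_n/Ω = (40.95 × 6.628) / 2.0 = 135.7 kip.

R_n/Ω ≈ 136 kip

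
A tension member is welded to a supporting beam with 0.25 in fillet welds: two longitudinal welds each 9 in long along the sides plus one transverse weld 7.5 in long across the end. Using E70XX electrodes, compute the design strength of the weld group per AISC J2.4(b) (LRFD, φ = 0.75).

E70XX → F_EXX = 70 ksi.
t_e = 0.707 × 0.25 = 0.1767 in.
R_nwl = 0.6 × 70 × 0.1767 × 18 = 133.6 kips (longitudinal, 2 welds).
R_nwt = 0.6 × 70 × 0.1767 × 7.5 = 55.68 kips (transverse, base value).
(i) R_nwl + R_nwt = 189.3 kips; (ii) 0.85 R_nwl + 1.5 R_nwt = 197.1 kips.
R_n = max = 197.1 kips [governs: (ii)]; φR_n = 147.8 kips.

φR_n ≈ 148 kips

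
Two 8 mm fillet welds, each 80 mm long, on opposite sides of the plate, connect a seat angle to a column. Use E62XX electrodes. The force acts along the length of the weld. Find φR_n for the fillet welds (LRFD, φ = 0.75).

E62XX → F_EXX = 620 MPa.
Effective throat t_e = 0.707 × 8 = 5.656 mm.
Total length L = 160 mm; A_we = 5.656 × 160 = 905 mm².
F_nw = 0.6 F_EXX = 0.6 × 620 = 372 MPa.
φR_n = 0.75 × 372 × 905 × 10⁻³ = 252.5 kN.

φR_n ≈ 252 kN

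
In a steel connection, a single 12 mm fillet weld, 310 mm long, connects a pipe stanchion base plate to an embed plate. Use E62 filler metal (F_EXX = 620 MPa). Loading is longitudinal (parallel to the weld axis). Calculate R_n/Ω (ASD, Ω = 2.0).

Effective throat t_e = 0.707 × 12 = 8.484 mm.
Total length L = 310 mm; A_we = 8.484 × 310 = 2630 mm².
F_nw = 0.6 F_EXX = 0.6 × 620 = 372 MPa.
R_n = 372 × 2630 × 10⁻³ = 978.4 kN; R_n/Ω = 978.4/2.0 = 489.2 kN.

R_n/Ω ≈ 489 kN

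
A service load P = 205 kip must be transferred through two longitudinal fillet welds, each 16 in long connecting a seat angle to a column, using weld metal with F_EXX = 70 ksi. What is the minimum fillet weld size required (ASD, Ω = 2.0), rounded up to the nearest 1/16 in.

Total weld length L = 32 in.
Required throat t_e = P × Ω / (0.6 F_EXX × L) = 205 × 2.0 / (0.6 × 70 × 32) = 0.3051 in.
Required leg w = t_e / 0.707 = 0.4315 in → use 7/16 in.

w = 7/16 in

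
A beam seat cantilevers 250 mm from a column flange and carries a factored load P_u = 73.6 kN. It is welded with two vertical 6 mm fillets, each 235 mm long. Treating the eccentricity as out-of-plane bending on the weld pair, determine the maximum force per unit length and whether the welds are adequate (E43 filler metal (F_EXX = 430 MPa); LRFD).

f_max ≈ 1010 N/mm; NOT adequate

L_w = 2 × 235 = 470 mm; section modulus (unit throat) S = 2 × L²/6 = 18410 mm².
Direct shear f_v = P/L_w = 73.6×10³/470 = 156.6 N/mm.
Moment M = P × e = 73.6×10³ × 250 = 18400000 N·mm; bending f_b = M/S = 999.5 N/mm.
f_max = √(f_v² + f_b²) = √(156.6² + 999.5²) = 1012 N/mm.
φr_n = 0.75 × 0.6 × 430 × (0.707 × 6) = 820.8 N/mm → NOT adequate.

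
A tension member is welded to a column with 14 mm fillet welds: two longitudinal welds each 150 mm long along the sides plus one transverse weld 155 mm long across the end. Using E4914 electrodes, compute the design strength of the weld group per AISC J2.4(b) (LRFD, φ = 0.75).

φR_n ≈ 1060 kN

E49XX → F_EXX = 490 MPa.
t_e = 0.707 × 14 = 9.898 mm.
R_nwl = 0.6 × 490 × 9.898 × 300 × 10⁻³ = 873 kN (longitudinal, 2 welds).
R_nwt = 0.6 × 490 × 9.898 × 155 × 10⁻³ = 451.1 kN (transverse, base value).
(i) R_nwl + R_nwt = 1324 kN; (ii) 0.85 R_nwl + 1.5 R_nwt = 1419 kN.
R_n = max = 1419 kN [governs: (ii)]; φR_n = 1064 kN.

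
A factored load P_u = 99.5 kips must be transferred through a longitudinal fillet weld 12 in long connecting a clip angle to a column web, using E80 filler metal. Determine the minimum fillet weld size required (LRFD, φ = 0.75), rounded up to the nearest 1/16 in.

w = 3/8 in

E80XX → F_EXX = 80 ksi.
Total weld length L = 12 in.
Required throat t_e = P_u / (φ × 0.6 F_EXX × L) = 99.5 / (0.75 × 0.6 × 80 × 12) = 0.2303 in.
Required leg w = t_e / 0.707 = 0.3258 in → use 3/8 in.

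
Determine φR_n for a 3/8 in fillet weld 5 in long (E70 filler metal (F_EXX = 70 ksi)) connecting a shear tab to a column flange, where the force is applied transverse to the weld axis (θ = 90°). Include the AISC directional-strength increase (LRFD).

t_e = 0.707 × 0.375 = 0.2651 in; A_we = 0.2651 × 5 = 1.326 in².
Directional factor: 1.0 + 0.5 sin^1.5(90°) = 1.5.
F_nw = 0.6 × 70 × 1.5 = 63 ksi.
φR_n = 0.75 × 63 × 1.326 = 62.64 kips.

φR_n ≈ 62.6 kips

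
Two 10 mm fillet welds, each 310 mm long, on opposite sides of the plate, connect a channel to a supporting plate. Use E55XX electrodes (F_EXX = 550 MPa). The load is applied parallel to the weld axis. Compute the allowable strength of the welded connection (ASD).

R_n/Ω ≈ 723 kN

Effective throat t_e = 0.707 × 10 = 7.07 mm.
Total length L = 620 mm; A_we = 7.07 × 620 = 4383 mm².
F_nw = 0.6 F_EXX = 0.6 × 550 = 330 MPa.
R_n = 330 × 4383 × 10⁻³ = 1447 kN; R_n/Ω = 1447/2.0 = 723.3 kN.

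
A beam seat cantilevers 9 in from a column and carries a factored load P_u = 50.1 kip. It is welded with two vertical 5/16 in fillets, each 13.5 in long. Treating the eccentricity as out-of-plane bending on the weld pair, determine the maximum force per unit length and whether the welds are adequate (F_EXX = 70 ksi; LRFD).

L_w = 2 × 13.5 = 27 in; section modulus (unit throat) S = 2 × L²/6 = 60.75 in².
Direct shear f_v = P/L_w = 50.1/27 = 1.856 kip/in.
Moment M = P × e = 50.1 × 9 = 450.9 kip·in; bending f_b = M/S = 7.422 kip/in.
f_max = √(f_v² + f_b²) = √(1.856² + 7.422²) = 7.651 kip/in.
φr_n = 0.75 × 0.6 × 70 × (0.707 × 0.3125) = 6.96 kip/in → NOT adequate.

f_max ≈ 7.65 kip/in; NOT adequate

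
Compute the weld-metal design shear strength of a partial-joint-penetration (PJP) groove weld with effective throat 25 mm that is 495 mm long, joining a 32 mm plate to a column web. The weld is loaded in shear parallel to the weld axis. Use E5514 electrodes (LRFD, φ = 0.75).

φR_n ≈ 3060 kN

E55XX → F_EXX = 550 MPa.
Effective throat (given) t_e = 25 mm.
A_we = 25 × 495 = 12380 mm².
F_nw = 0.6 F_EXX = 330 MPa.
φR_n = 0.75 × 330 × 12380 × 10⁻³ = 3063 kN.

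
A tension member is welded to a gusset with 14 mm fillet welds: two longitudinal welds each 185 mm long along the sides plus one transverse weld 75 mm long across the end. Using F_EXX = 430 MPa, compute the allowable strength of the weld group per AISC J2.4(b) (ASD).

R_n/Ω ≈ 568 kN

t_e = 0.707 × 14 = 9.898 mm.
R_nwl = 0.6 × 430 × 9.898 × 370 × 10⁻³ = 944.9 kN (longitudinal, 2 welds).
R_nwt = 0.6 × 430 × 9.898 × 75 × 10⁻³ = 191.5 kN (transverse, base value).
(i) R_nwl + R_nwt = 1136 kN; (ii) 0.85 R_nwl + 1.5 R_nwt = 1090 kN.
R_n = max = 1136 kN [governs: (i)]; R_n/Ω = 568.2 kN.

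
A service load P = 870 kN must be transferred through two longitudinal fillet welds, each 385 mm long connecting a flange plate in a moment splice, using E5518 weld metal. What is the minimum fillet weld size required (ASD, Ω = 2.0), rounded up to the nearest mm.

E55XX → F_EXX = 550 MPa.
Total weld length L = 770 mm.
Required throat t_e = P × Ω / (0.6 F_EXX × L) = 870 × 2.0 / (0.6 × 550 × 770 × 10⁻³) = 6.848 mm.
Required leg w = t_e / 0.707 = 9.686 mm → use 10 mm.

w = 10 mm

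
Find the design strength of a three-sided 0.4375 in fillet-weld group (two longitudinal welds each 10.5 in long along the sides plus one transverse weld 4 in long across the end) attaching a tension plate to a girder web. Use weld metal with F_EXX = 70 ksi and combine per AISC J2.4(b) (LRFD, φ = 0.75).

φR_n ≈ 244 kip

t_e = 0.707 × 0.4375 = 0.3093 in.
R_nwl = 0.6 × 70 × 0.3093 × 21 = 272.8 kip (longitudinal, 2 welds).
R_nwt = 0.6 × 70 × 0.3093 × 4 = 51.96 kip (transverse, base value).
(i) R_nwl + R_nwt = 324.8 kip; (ii) 0.85 R_nwl + 1.5 R_nwt = 309.8 kip.
R_n = max = 324.8 kip [governs: (i)]; φR_n = 243.6 kip.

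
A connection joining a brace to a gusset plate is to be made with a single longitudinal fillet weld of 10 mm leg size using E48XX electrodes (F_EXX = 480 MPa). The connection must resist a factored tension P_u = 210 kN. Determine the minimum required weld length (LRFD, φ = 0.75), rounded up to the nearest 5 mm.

Throat t_e = 0.707 × 10 = 7.07 mm.
φr_n = 0.75 × 0.6 × 480 × 7.07 × 10⁻³ = 1.527 kN/mm.
L_req = P_u / φr_n = 210 / 1.527 = 137.5 mm total.
Round up → use L = 140 mm.

L = 140 mm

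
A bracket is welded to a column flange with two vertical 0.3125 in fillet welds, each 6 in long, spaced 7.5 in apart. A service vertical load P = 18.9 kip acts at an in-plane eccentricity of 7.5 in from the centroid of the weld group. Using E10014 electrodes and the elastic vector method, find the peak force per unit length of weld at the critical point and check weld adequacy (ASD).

f_max ≈ 4.66 kip/in; adequate

E100XX → F_EXX = 100 ksi.
Total weld length L_w = 12 in. Treat welds as unit-width lines.
Polar moment about centroid: J = 2[d³/12 + d(b/2)²] = 2[6³/12 + 6×3.75²] = 204.8 in³.
Direct shear f_v = P/L_w = 18.9 / 12 = 1.575 kip/in (vertical).
Torsion M = P·e = 18.9 × 7.5 = 141.75 kip·in.
Critical point at (x, y) = (3.75, 3) from centroid. f_tx = M·y/J = 2.077 kip/in; f_ty = M·x/J = 2.596 kip/in.
Resultant f_max = √[f_tx² + (f_v + f_ty)²] = √[2.077² + (1.575 + 2.596)²] = 4.66 kip/in.
Capacity per unit length: r_n/Ω = (1/2.0) × 0.6 × 100 × (0.707 × 0.3125) = 6.628 kip/in.
4.66 ≤ 6.628 → adequate.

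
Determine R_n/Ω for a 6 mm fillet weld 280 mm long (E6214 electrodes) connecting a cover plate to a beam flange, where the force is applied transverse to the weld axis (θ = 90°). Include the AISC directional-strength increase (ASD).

R_n/Ω ≈ 331 kN

E62XX → F_EXX = 620 MPa.
t_e = 0.707 × 6 = 4.242 mm; A_we = 4.242 × 280 = 1188 mm².
Directional factor: 1.0 + 0.5 sin^1.5(90°) = 1.5.
F_nw = 0.6 × 620 × 1.5 = 558 MPa.
R_n/Ω = (558 × 1188) / 2.0 × 10⁻³ = 331.4 kN.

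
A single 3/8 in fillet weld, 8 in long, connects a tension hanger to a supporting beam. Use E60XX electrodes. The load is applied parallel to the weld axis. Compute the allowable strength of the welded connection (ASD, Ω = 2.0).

E60XX → F_EXX = 60 ksi.
Effective throat t_e = 0.707 × 0.375 = 0.2651 in.
Total length L = 8 in; A_we = 0.2651 × 8 = 2.121 in².
F_nw = 0.6 F_EXX = 0.6 × 60 = 36 ksi.
R_n = 36 × 2.121 = 76.36 kips; R_n/Ω = 76.36/2.0 = 38.18 kips.

R_n/Ω ≈ 38.2 kips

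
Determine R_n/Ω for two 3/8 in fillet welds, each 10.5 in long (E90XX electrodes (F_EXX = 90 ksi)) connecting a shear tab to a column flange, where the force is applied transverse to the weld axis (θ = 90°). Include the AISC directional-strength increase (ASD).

R_n/Ω ≈ 225 kip

t_e = 0.707 × 0.375 = 0.2651 in; A_we = 0.2651 × 21 = 5.568 in².
Directional factor: 1.0 + 0.5 sin^1.5(90°) = 1.5.
F_nw = 0.6 × 90 × 1.5 = 81 ksi.
R_n/Ω = (81 × 5.568) / 2.0 = 225.5 kip.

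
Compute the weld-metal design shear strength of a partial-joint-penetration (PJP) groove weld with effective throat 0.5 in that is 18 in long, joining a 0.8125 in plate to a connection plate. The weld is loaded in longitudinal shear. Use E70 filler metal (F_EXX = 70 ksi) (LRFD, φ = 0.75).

φR_n ≈ 284 kips

Effective throat (given) t_e = 0.5 in.
A_we = 0.5 × 18 = 9 in².
F_nw = 0.6 F_EXX = 42 ksi.
φR_n = 0.75 × 42 × 9 = 283.5 kips.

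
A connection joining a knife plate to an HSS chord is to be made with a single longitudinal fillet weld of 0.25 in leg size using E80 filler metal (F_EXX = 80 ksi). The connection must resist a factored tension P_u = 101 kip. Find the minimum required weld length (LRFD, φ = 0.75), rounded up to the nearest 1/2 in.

Throat t_e = 0.707 × 0.25 = 0.1767 in.
φr_n = 0.75 × 0.6 × 80 × 0.1767 = 6.363 kip/in.
L_req = P_u / φr_n = 101 / 6.363 = 15.87 in total.
Round up → use L = 16 in.

L = 16 in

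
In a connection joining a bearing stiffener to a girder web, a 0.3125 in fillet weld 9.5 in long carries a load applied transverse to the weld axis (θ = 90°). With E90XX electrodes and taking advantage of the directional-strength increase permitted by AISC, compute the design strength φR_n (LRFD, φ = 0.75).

φR_n ≈ 128 kips

E90XX → F_EXX = 90 ksi.
t_e = 0.707 × 0.3125 = 0.2209 in; A_we = 0.2209 × 9.5 = 2.099 in².
Directional factor: 1.0 + 0.5 sin^1.5(90°) = 1.5.
F_nw = 0.6 × 90 × 1.5 = 81 ksi.
φR_n = 0.75 × 81 × 2.099 = 127.5 kips.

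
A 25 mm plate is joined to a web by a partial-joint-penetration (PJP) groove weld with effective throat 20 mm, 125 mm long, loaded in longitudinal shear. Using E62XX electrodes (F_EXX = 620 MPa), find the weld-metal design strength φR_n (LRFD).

Effective throat (given) t_e = 20 mm.
A_we = 20 × 125 = 2500 mm².
F_nw = 0.6 F_EXX = 372 MPa.
φR_n = 0.75 × 372 × 2500 × 10⁻³ = 697.5 kN.

φR_n ≈ 698 kN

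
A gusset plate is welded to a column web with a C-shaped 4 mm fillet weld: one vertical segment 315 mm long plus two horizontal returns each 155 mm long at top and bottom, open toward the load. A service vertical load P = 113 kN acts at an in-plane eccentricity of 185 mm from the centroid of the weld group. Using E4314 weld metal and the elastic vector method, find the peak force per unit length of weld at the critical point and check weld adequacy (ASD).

E43XX → F_EXX = 430 MPa.
Total weld length L_w = 625 mm. Treat welds as unit-width lines.
Centroid: x̄ = 2×155×77.5 / 625 = 38.44 mm from the vertical weld.
Polar moment about centroid: J = I_x + I_y = [315³/12 + 2×155×157.5²] + [315×38.44² + 2(155³/12 + 155×39.06²)] = 11850000 mm³.
Direct shear f_v = P/L_w = 113×10³ / 625 = 180.8 N/mm (vertical).
Torsion M = P·e = 113×10³ × 185 = 20905000 N·mm.
Critical point at (x, y) = (116.6, 157.5) from centroid. f_tx = M·y/J = 277.8 N/mm; f_ty = M·x/J = 205.6 N/mm.
Resultant f_max = √[f_tx² + (f_v + f_ty)²] = √[277.8² + (180.8 + 205.6)²] = 475.8 N/mm.
Capacity per unit length: r_n/Ω = (1/2.0) × 0.6 × 430 × (0.707 × 4) = 364.8 N/mm.
475.8 > 364.8 → NOT adequate.

f_max ≈ 476 N/mm; NOT adequate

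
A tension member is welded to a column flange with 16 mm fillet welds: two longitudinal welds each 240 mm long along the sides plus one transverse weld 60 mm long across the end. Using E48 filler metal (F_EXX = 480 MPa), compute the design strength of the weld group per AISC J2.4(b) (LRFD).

t_e = 0.707 × 16 = 11.31 mm.
R_nwl = 0.6 × 480 × 11.31 × 480 × 10⁻³ = 1564 kN (longitudinal, 2 welds).
R_nwt = 0.6 × 480 × 11.31 × 60 × 10⁻³ = 195.5 kN (transverse, base value).
(i) R_nwl + R_nwt = 1759 kN; (ii) 0.85 R_nwl + 1.5 R_nwt = 1622 kN.
R_n = max = 1759 kN [governs: (i)]; φR_n = 1319 kN.

φR_n ≈ 1320 kN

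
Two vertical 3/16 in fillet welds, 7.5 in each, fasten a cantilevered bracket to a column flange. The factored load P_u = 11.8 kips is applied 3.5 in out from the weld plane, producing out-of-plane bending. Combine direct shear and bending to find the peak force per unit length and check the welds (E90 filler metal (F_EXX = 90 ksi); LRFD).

L_w = 2 × 7.5 = 15 in; section modulus (unit throat) S = 2 × L²/6 = 18.75 in².
Direct shear f_v = P/L_w = 11.8/15 = 0.7867 kip/in.
Moment M = P × e = 11.8 × 3.5 = 41.3 kip·in; bending f_b = M/S = 2.203 kip/in.
f_max = √(f_v² + f_b²) = √(0.7867² + 2.203²) = 2.339 kip/in.
φr_n = 0.75 × 0.6 × 90 × (0.707 × 0.1875) = 5.369 kip/in → adequate.

f_max ≈ 2.34 kip/in; adequate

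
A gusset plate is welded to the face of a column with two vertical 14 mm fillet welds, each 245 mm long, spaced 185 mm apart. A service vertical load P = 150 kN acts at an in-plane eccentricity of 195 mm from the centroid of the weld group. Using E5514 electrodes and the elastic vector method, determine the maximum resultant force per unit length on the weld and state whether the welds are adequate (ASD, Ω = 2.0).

E55XX → F_EXX = 550 MPa.
Total weld length L_w = 490 mm. Treat welds as unit-width lines.
Polar moment about centroid: J = 2[d³/12 + d(b/2)²] = 2[245³/12 + 245×92.5²] = 6644000 mm³.
Direct shear f_v = P/L_w = 150×10³ / 490 = 306.1 N/mm (vertical).
Torsion M = P·e = 150×10³ × 195 = 29250000 N·mm.
Critical point at (x, y) = (92.5, 122.5) from centroid. f_tx = M·y/J = 539.3 N/mm; f_ty = M·x/J = 407.3 N/mm.
Resultant f_max = √[f_tx² + (f_v + f_ty)²] = √[539.3² + (306.1 + 407.3)²] = 894.3 N/mm.
Capacity per unit length: r_n/Ω = (1/2.0) × 0.6 × 550 × (0.707 × 14) = 1633 N/mm.
894.3 ≤ 1633 → adequate.

f_max ≈ 894 N/mm; adequate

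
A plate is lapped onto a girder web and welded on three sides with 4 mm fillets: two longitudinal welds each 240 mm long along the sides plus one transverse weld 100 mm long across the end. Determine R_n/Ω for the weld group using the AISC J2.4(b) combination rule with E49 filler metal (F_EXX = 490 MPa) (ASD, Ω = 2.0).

R_n/Ω ≈ 241 kN

t_e = 0.707 × 4 = 2.828 mm.
R_nwl = 0.6 × 490 × 2.828 × 480 × 10⁻³ = 399.1 kN (longitudinal, 2 welds).
R_nwt = 0.6 × 490 × 2.828 × 100 × 10⁻³ = 83.14 kN (transverse, base value).
(i) R_nwl + R_nwt = 482.2 kN; (ii) 0.85 R_nwl + 1.5 R_nwt = 463.9 kN.
R_n = max = 482.2 kN [governs: (i)]; R_n/Ω = 241.1 kN.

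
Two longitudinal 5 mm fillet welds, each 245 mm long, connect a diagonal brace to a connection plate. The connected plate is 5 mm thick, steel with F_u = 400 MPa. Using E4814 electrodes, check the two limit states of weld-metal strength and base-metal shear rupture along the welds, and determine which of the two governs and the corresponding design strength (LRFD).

φR_n ≈ 374 kN (weld metal governs)

E48XX → F_EXX = 480 MPa.
t_e = 0.707 × 5 = 3.535 mm; L = 490 mm.
Weld metal: φR_n = 0.75 × 0.6 × 480 × 3.535 × 490 × 10⁻³ = 374.1 kN.
Base metal (shear rupture): φR_n = 0.75 × 0.6 × 400 × 5 × 490 × 10⁻³ = 441 kN.
Governing: weld metal.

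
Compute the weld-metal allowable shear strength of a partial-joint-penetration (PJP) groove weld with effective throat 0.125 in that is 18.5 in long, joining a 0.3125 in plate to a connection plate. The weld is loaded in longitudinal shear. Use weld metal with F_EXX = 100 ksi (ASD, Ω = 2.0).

R_n/Ω ≈ 69.4 kips

Effective throat (given) t_e = 0.125 in.
A_we = 0.125 × 18.5 = 2.312 in².
F_nw = 0.6 F_EXX = 60 ksi.
R_n/Ω = (60 × 2.312) / 2.0 = 69.38 kips.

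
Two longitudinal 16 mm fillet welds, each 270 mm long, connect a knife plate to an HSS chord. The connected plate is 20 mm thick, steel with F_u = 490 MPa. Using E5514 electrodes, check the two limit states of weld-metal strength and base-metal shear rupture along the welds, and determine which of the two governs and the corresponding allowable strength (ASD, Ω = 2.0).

R_n/Ω ≈ 1010 kN (weld metal governs)

E55XX → F_EXX = 550 MPa.
t_e = 0.707 × 16 = 11.31 mm; L = 540 mm.
Weld metal: R_n/Ω = (1/2.0) × 0.6 × 550 × 11.31 × 540 × 10⁻³ = 1008 kN.
Base metal (shear rupture): R_n/Ω = (1/2.0) × 0.6 × 490 × 20 × 540 × 10⁻³ = 1588 kN.
Governing: weld metal.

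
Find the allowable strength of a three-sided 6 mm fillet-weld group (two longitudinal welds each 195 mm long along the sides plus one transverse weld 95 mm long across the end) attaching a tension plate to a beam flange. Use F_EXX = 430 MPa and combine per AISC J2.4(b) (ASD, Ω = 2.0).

t_e = 0.707 × 6 = 4.242 mm.
R_nwl = 0.6 × 430 × 4.242 × 390 × 10⁻³ = 426.8 kN (longitudinal, 2 welds).
R_nwt = 0.6 × 430 × 4.242 × 95 × 10⁻³ = 104 kN (transverse, base value).
(i) R_nwl + R_nwt = 530.8 kN; (ii) 0.85 R_nwl + 1.5 R_nwt = 518.8 kN.
R_n = max = 530.8 kN [governs: (i)]; R_n/Ω = 265.4 kN.

R_n/Ω ≈ 265 kN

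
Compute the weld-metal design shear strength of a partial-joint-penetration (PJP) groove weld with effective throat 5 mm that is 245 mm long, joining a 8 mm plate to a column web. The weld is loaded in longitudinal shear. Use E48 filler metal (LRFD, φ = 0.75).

φR_n ≈ 265 kN

E48XX → F_EXX = 480 MPa.
Effective throat (given) t_e = 5 mm.
A_we = 5 × 245 = 1225 mm².
F_nw = 0.6 F_EXX = 288 MPa.
φR_n = 0.75 × 288 × 1225 × 10⁻³ = 264.6 kN.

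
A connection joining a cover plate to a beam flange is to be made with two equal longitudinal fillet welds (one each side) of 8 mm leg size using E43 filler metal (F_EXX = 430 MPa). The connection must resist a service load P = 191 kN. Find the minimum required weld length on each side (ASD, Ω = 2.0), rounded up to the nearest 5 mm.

L = 135 mm on each side

Throat t_e = 0.707 × 8 = 5.656 mm.
r_n/Ω = (0.6 × 430 × 5.656) / 2.0 = 729.6 N/mm = 0.7296 kN/mm.
L_req = P / (r_n/Ω) = 191 / 0.7296 = 261.8 mm total.
Per side: 261.8 / 2 = 130.9 mm.
Round up → use L = 135 mm on each side.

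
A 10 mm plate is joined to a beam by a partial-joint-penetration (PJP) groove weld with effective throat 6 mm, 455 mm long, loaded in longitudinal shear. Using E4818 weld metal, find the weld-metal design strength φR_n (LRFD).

φR_n ≈ 590 kN

E48XX → F_EXX = 480 MPa.
Effective throat (given) t_e = 6 mm.
A_we = 6 × 455 = 2730 mm².
F_nw = 0.6 F_EXX = 288 MPa.
φR_n = 0.75 × 288 × 2730 × 10⁻³ = 589.7 kN.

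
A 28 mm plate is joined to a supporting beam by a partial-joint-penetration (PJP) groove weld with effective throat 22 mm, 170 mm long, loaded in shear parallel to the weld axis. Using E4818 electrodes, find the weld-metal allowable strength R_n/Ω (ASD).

R_n/Ω ≈ 539 kN

E48XX → F_EXX = 480 MPa.
Effective throat (given) t_e = 22 mm.
A_we = 22 × 170 = 3740 mm².
F_nw = 0.6 F_EXX = 288 MPa.
R_n/Ω = (288 × 3740) / 2.0 × 10⁻³ = 538.6 kN.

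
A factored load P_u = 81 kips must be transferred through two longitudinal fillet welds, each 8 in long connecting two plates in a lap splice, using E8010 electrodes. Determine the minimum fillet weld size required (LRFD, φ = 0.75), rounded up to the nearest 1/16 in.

E80XX → F_EXX = 80 ksi.
Total weld length L = 16 in.
Required throat t_e = P_u / (φ × 0.6 F_EXX × L) = 81 / (0.75 × 0.6 × 80 × 16) = 0.1406 in.
Required leg w = t_e / 0.707 = 0.1989 in → use 1/4 in.

w = 1/4 in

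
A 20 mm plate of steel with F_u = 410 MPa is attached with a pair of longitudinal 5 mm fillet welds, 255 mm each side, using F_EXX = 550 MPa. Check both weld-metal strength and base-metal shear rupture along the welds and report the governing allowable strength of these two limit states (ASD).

t_e = 0.707 × 5 = 3.535 mm; L = 510 mm.
Weld metal: R_n/Ω = (1/2.0) × 0.6 × 550 × 3.535 × 510 × 10⁻³ = 297.5 kN.
Base metal (shear rupture): R_n/Ω = (1/2.0) × 0.6 × 410 × 20 × 510 × 10⁻³ = 1255 kN.
Governing: weld metal.

R_n/Ω ≈ 297 kN (weld metal governs)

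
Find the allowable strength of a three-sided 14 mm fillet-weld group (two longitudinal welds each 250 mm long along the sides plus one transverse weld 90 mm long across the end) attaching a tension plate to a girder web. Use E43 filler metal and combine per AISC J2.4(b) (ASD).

R_n/Ω ≈ 753 kN

E43XX → F_EXX = 430 MPa.
t_e = 0.707 × 14 = 9.898 mm.
R_nwl = 0.6 × 430 × 9.898 × 500 × 10⁻³ = 1277 kN (longitudinal, 2 welds).
R_nwt = 0.6 × 430 × 9.898 × 90 × 10⁻³ = 229.8 kN (transverse, base value).
(i) R_nwl + R_nwt = 1507 kN; (ii) 0.85 R_nwl + 1.5 R_nwt = 1430 kN.
R_n = max = 1507 kN [governs: (i)]; R_n/Ω = 753.3 kN.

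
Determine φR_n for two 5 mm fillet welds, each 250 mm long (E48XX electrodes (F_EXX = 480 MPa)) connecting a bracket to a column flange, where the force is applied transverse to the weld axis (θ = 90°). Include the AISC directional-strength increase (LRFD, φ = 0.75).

t_e = 0.707 × 5 = 3.535 mm; A_we = 3.535 × 500 = 1767 mm².
Directional factor: 1.0 + 0.5 sin^1.5(90°) = 1.5.
F_nw = 0.6 × 480 × 1.5 = 432 MPa.
φR_n = 0.75 × 432 × 1767 × 10⁻³ = 572.7 kN.

φR_n ≈ 573 kN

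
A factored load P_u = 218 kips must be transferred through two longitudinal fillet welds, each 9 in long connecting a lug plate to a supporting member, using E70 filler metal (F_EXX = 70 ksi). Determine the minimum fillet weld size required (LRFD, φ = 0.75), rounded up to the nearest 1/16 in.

Total weld length L = 18 in.
Required throat t_e = P_u / (φ × 0.6 F_EXX × L) = 218 / (0.75 × 0.6 × 70 × 18) = 0.3845 in.
Required leg w = t_e / 0.707 = 0.5438 in → use 9/16 in.

w = 9/16 in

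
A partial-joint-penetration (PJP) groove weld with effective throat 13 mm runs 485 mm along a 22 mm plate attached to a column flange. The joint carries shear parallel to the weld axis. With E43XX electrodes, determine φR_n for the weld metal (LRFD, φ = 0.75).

φR_n ≈ 1220 kN

E43XX → F_EXX = 430 MPa.
Effective throat (given) t_e = 13 mm.
A_we = 13 × 485 = 6305 mm².
F_nw = 0.6 F_EXX = 258 MPa.
φR_n = 0.75 × 258 × 6305 × 10⁻³ = 1220 kN.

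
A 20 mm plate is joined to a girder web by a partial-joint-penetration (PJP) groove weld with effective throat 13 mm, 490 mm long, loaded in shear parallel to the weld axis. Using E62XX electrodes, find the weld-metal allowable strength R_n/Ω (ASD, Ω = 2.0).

E62XX → F_EXX = 620 MPa.
Effective throat (given) t_e = 13 mm.
A_we = 13 × 490 = 6370 mm².
F_nw = 0.6 F_EXX = 372 MPa.
R_n/Ω = (372 × 6370) / 2.0 × 10⁻³ = 1185 kN.

R_n/Ω ≈ 1180 kN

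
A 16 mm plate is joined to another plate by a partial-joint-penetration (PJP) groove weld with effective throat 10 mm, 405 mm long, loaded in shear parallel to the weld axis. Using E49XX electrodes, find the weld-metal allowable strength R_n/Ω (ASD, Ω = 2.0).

E49XX → F_EXX = 490 MPa.
Effective throat (given) t_e = 10 mm.
A_we = 10 × 405 = 4050 mm².
F_nw = 0.6 F_EXX = 294 MPa.
R_n/Ω = (294 × 4050) / 2.0 × 10⁻³ = 595.4 kN.

R_n/Ω ≈ 595 kN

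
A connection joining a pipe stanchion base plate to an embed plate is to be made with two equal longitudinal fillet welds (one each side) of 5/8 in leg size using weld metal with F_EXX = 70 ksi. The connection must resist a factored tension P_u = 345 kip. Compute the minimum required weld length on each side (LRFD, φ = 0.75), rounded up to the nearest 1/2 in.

Throat t_e = 0.707 × 0.625 = 0.4419 in.
φr_n = 0.75 × 0.6 × 70 × 0.4419 = 13.92 kip/in.
L_req = P_u / φr_n = 345 / 13.92 = 24.79 in total.
Per side: 24.79 / 2 = 12.39 in.
Round up → use L = 12.5 in on each side.

L = 12.5 in on each side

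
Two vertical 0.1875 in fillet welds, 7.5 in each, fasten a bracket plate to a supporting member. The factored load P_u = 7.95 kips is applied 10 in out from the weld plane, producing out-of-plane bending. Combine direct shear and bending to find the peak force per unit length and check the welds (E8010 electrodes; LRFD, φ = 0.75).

E80XX → F_EXX = 80 ksi.
L_w = 2 × 7.5 = 15 in; section modulus (unit throat) S = 2 × L²/6 = 18.75 in².
Direct shear f_v = P/L_w = 7.95/15 = 0.53 kip/in.
Moment M = P × e = 7.95 × 10 = 79.5 kip·in; bending f_b = M/S = 4.24 kip/in.
f_max = √(f_v² + f_b²) = √(0.53² + 4.24²) = 4.273 kip/in.
φr_n = 0.75 × 0.6 × 80 × (0.707 × 0.1875) = 4.772 kip/in → adequate.

f_max ≈ 4.27 kip/in; adequate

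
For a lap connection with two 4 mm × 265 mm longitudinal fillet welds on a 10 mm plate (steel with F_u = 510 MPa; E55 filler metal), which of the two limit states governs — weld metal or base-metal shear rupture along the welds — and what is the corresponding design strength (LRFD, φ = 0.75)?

φR_n ≈ 371 kN (weld metal governs)

E55XX → F_EXX = 550 MPa.
t_e = 0.707 × 4 = 2.828 mm; L = 530 mm.
Weld metal: φR_n = 0.75 × 0.6 × 550 × 2.828 × 530 × 10⁻³ = 371 kN.
Base metal (shear rupture): φR_n = 0.75 × 0.6 × 510 × 10 × 530 × 10⁻³ = 1216 kN.
Governing: weld metal.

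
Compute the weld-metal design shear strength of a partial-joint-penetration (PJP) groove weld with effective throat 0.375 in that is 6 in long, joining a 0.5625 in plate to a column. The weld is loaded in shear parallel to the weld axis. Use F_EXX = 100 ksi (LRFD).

Effective throat (given) t_e = 0.375 in.
A_we = 0.375 × 6 = 2.25 in².
F_nw = 0.6 F_EXX = 60 ksi.
φR_n = 0.75 × 60 × 2.25 = 101.2 kips.

φR_n ≈ 101 kips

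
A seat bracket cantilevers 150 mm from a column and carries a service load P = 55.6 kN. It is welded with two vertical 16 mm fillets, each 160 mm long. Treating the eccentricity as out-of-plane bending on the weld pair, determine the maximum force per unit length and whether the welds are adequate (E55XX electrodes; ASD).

f_max ≈ 993 N/mm; adequate

E55XX → F_EXX = 550 MPa.
L_w = 2 × 160 = 320 mm; section modulus (unit throat) S = 2 × L²/6 = 8533 mm².
Direct shear f_v = P/L_w = 55.6×10³/320 = 173.8 N/mm.
Moment M = P × e = 55.6×10³ × 150 = 8340000 N·mm; bending f_b = M/S = 977.3 N/mm.
f_max = √(f_v² + f_b²) = √(173.8² + 977.3²) = 992.7 N/mm.
r_n/Ω = (1/2.0) × 0.6 × 550 × (0.707 × 16) = 1866 N/mm → adequate.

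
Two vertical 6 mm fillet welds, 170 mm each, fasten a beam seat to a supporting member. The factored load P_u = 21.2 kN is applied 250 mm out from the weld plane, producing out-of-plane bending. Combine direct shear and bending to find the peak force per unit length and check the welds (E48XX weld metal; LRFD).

f_max ≈ 554 N/mm; adequate

E48XX → F_EXX = 480 MPa.
L_w = 2 × 170 = 340 mm; section modulus (unit throat) S = 2 × L²/6 = 9633 mm².
Direct shear f_v = P/L_w = 21.2×10³/340 = 62.35 N/mm.
Moment M = P × e = 21.2×10³ × 250 = 5300000 N·mm; bending f_b = M/S = 550.2 N/mm.
f_max = √(f_v² + f_b²) = √(62.35² + 550.2²) = 553.7 N/mm.
φr_n = 0.75 × 0.6 × 480 × (0.707 × 6) = 916.3 N/mm → adequate.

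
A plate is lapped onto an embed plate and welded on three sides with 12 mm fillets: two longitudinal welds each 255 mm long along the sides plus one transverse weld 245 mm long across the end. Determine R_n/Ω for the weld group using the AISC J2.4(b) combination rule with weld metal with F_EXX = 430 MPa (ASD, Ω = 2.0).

t_e = 0.707 × 12 = 8.484 mm.
R_nwl = 0.6 × 430 × 8.484 × 510 × 10⁻³ = 1116 kN (longitudinal, 2 welds).
R_nwt = 0.6 × 430 × 8.484 × 245 × 10⁻³ = 536.3 kN (transverse, base value).
(i) R_nwl + R_nwt = 1653 kN; (ii) 0.85 R_nwl + 1.5 R_nwt = 1753 kN.
R_n = max = 1753 kN [governs: (ii)]; R_n/Ω = 876.6 kN.

R_n/Ω ≈ 877 kN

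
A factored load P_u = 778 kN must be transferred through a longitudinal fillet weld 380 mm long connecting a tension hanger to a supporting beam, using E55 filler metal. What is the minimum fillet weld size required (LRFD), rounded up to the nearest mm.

w = 12 mm

E55XX → F_EXX = 550 MPa.
Total weld length L = 380 mm.
Required throat t_e = P_u / (φ × 0.6 F_EXX × L) = 778 / (0.75 × 0.6 × 550 × 380 × 10⁻³) = 8.272 mm.
Required leg w = t_e / 0.707 = 11.7 mm → use 12 mm.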